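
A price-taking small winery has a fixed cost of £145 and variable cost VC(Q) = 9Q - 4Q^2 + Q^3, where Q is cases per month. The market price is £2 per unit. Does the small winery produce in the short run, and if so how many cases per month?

Variable cost is VC = 9Q - 4Q^2 + Q^3, so AVC = VC/Q = 9 - 4Q + Q^2 and MC = dTC/dQ = 9 - 8Q + 3Q^2.
The AVC parabola has its vertex at Q = 4/2 = 2, where AVC = 9 - 4·2 + 2^2 = £5.
P = £2 lies below min AVC = £5; no output level covers variable cost.
Best response: produce nothing and absorb the £145 fixed cost.

Shut down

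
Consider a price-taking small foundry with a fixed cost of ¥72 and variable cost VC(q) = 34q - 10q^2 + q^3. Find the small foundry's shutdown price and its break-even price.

Shutdown price = min AVC. AVC = 34 - 10q + q^2, with vertex at q = 5 and minimum ¥9.
ATC = 72/q + 34 - 10q + q^2. Setting dATC/dq = −72/q^2 − 10 + 2q = 0 gives q = 6 (since 2·6^3 − 10·6^2 = 72).
min ATC = 72/6 + 34 − 10·6 + 6^2 = ¥22. That is the break-even price.
Between these two prices the firm operates at a loss; above ¥22 it earns a profit.

Shutdown price = ¥9; break-even price = ¥22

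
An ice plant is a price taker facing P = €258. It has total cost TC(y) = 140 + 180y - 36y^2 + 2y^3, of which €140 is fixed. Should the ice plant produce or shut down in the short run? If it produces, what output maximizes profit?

Produce at y = 13

Variable cost is VC = 180y - 36y^2 + 2y^3, so AVC = VC/y = 180 - 36y + 2y^2 and MC = dTC/dy = 180 - 72y + 6y^2.
AVC hits its minimum where MC = AVC, at y = 9, giving min AVC = 180 - 36·9 + 2·9^2 = €18.
P = €258 exceeds min AVC = €18, so the firm stays open.
Set P = MC: 258 = 180 - 72y + 6y^2 → -78 - 72y + 6y^2 = 0. The roots are y = -1 and y = 13; the profit-maximizing output is on the rising part of MC, so y* = 13.
Check: AVC at y = 13 is €50 ≤ P, so revenue covers variable cost.
Profit = P·y − TC = 258·13 − 790 = €2564.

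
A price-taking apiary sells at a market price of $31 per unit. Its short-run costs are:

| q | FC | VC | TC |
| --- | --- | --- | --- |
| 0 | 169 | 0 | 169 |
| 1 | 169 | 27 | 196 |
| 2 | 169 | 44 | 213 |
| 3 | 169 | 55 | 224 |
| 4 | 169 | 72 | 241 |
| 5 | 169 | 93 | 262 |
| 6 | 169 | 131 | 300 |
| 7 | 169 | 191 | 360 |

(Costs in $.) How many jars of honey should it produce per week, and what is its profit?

q = 5; profit = -$107

Tabulate TR − TC: q=0: -169; q=1: -165; q=2: -151; q=3: -131; q=4: -117; q=5: -107; q=6: -114; q=7: -143.
Profit is maximized at q = 5. AVC there is 93/5 = $18.60 ≤ P, so producing beats shutting down (which would give -$169).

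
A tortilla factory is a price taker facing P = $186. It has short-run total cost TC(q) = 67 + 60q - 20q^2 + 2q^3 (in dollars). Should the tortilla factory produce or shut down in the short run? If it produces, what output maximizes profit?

From TC, MC = TC'(q) = 60 - 40q + 6q^2 and AVC = VC/q = 60 - 20q + 2q^2.
AVC is minimized where dAVC/dq = -20 + 4q = 0, at q = 5; min AVC = 60 - 20·5 + 2·5^2 = $10.
P = $186 exceeds min AVC = $10, so the firm stays open.
Solving P = MC: -126 - 40q + 6q^2 = 0 ⇒ q = -7/3 or 9. On the upward-sloping branch, q* = 9.
Check: AVC at q = 9 is $42 ≤ P, so revenue covers variable cost.
Profit = P·q − TC = 186·9 − 445 = $1229.

Produce at q = 9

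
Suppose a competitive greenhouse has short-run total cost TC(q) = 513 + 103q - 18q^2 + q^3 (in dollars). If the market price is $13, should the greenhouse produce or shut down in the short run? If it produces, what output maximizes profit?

From TC, MC = TC'(q) = 103 - 36q + 3q^2 and AVC = VC/q = 103 - 18q + q^2.
The AVC parabola has its vertex at q = 18/2 = 9, where AVC = 103 - 18·9 + 9^2 = $22.
P = $13 lies below min AVC = $22; no output level covers variable cost.
Shutting down limits the loss to fixed cost, $513.

Shut down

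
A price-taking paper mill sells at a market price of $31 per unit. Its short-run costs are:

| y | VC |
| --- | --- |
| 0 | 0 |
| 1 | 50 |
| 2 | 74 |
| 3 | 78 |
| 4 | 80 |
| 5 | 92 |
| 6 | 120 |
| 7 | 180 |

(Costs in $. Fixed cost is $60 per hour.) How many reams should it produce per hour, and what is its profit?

Tabulate TR − TC: y=0: -60; y=1: -79; y=2: -72; y=3: -45; y=4: -16; y=5: 3; y=6: 6; y=7: -23.
Profit is maximized at y = 6. AVC there is 120/6 = $20 ≤ P, so producing beats shutting down (which would give -$60).

y = 6; profit = $6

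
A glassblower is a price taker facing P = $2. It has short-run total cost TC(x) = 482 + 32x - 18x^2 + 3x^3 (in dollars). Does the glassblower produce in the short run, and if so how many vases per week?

Strip out fixed cost: VC = 32x - 18x^2 + 3x^3. Then AVC = 32 - 18x + 3x^2 and MC = 32 - 36x + 9x^2.
AVC is minimized where dAVC/dx = -18 + 6x = 0, at x = 3; min AVC = 32 - 18·3 + 3·3^2 = $5.
Since P = $2 < min AVC = $5, price fails to cover variable cost at any output.
Best response: produce nothing and absorb the $482 fixed cost.

Shut down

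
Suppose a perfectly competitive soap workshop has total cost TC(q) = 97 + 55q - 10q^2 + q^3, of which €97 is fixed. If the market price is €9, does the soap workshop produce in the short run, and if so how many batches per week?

Shut down

Strip out fixed cost: VC = 55q - 10q^2 + q^3. Then AVC = 55 - 10q + q^2 and MC = 55 - 20q + 3q^2.
The AVC parabola has its vertex at q = 10/2 = 5, where AVC = 55 - 10·5 + 5^2 = €30.
Since P = €9 < min AVC = €30, price fails to cover variable cost at any output.
The firm minimizes its loss by shutting down and losing only its fixed cost of €97.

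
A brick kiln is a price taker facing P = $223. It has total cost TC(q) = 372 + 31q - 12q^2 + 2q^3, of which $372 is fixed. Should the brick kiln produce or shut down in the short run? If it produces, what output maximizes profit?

Produce at q = 8

Variable cost is VC = 31q - 12q^2 + 2q^3, so AVC = VC/q = 31 - 12q + 2q^2 and MC = dTC/dq = 31 - 24q + 6q^2.
AVC hits its minimum where MC = AVC, at q = 3, giving min AVC = 31 - 12·3 + 2·3^2 = $13.
Because $223 ≥ $13, revenue can cover variable cost; the firm operates.
Solving P = MC: -192 - 24q + 6q^2 = 0 ⇒ q = -4 or 8. On the upward-sloping branch, q* = 8.
Check: AVC at q = 8 is $63 ≤ P, so revenue covers variable cost.
Profit = P·q − TC = 223·8 − 876 = $908.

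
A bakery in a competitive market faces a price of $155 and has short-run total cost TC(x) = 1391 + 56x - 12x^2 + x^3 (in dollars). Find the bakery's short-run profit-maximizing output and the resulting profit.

Profit = -$181 at x = 11

AVC = 56 - 12x + x^2 has its minimum $20 at x = 6; price $155 clears that bar, so the firm operates.
With MC = 56 - 24x + 3x^2, P = MC on the upward-sloping part at x* = 11.
TR = 155·11 = 1705. TC = 1391 + 495 = 1886. Profit = 1705 − 1886 = -$181.
By producing, the firm covers all variable cost plus $1210 of fixed cost; shutting down would lose the full $1391.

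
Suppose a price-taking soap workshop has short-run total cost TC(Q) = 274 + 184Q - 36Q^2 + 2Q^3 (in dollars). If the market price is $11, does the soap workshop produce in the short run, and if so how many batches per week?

Shut down

From TC, MC = TC'(Q) = 184 - 72Q + 6Q^2 and AVC = VC/Q = 184 - 36Q + 2Q^2.
AVC hits its minimum where MC = AVC, at Q = 9, giving min AVC = 184 - 36·9 + 2·9^2 = $22.
P = $11 lies below min AVC = $22; no output level covers variable cost.
Shutting down limits the loss to fixed cost, $274.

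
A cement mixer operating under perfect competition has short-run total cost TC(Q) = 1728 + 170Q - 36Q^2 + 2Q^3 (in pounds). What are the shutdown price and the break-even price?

Shutdown price = min AVC. AVC = 170 - 36Q + 2Q^2, with vertex at Q = 9 and minimum £8.
ATC = 1728/Q + 170 - 36Q + 2Q^2. Setting dATC/dQ = −1728/Q^2 − 36 + 4Q = 0 gives Q = 12 (since 4·12^3 − 36·12^2 = 1728).
min ATC = 1728/12 + 170 − 36·12 + 2·12^2 = £170. That is the break-even price.
For £8 ≤ P < £170 the firm produces at a loss; below £8 it shuts down.

Shutdown price = £8; break-even price = £170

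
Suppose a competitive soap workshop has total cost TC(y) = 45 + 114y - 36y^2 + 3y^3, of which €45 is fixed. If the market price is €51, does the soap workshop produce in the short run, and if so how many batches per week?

Variable cost is VC = 114y - 36y^2 + 3y^3, so AVC = VC/y = 114 - 36y + 3y^2 and MC = dTC/dy = 114 - 72y + 9y^2.
AVC hits its minimum where MC = AVC, at y = 6, giving min AVC = 114 - 36·6 + 3·6^2 = €6.
P = €51 exceeds min AVC = €6, so the firm stays open.
Solving P = MC: 63 - 72y + 9y^2 = 0 ⇒ y = 1 or 7. On the upward-sloping branch, y* = 7.
Check: AVC at y = 7 is €9 ≤ P, so revenue covers variable cost.
Profit = P·y − TC = 51·7 − 108 = €249.

Produce at y = 7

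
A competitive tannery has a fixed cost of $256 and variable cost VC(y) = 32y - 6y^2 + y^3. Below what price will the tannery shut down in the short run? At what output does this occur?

The firm shuts down when price falls below the minimum of average variable cost. AVC = VC/y = 32 - 6y + y^2.
At the minimum of AVC, MC = AVC. MC = 32 - 12y + 3y^2; setting MC = AVC gives 2y^2 - 6y = 0, so y = 3. min AVC = 23.
The firm shuts down for any P below $23.

$23 per unit, at y = 3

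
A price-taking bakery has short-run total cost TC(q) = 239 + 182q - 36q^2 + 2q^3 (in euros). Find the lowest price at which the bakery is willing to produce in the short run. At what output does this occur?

Short-run supply begins at min AVC. From VC = 182q - 36q^2 + 2q^3, AVC = 182 - 36q + 2q^2.
dAVC/dq = -36 + 4q = 0 gives q = 9. min AVC = 182 - 36·9 + 2·9^2 = 20.
The firm shuts down for any P below €20.

€20 per unit, at q = 9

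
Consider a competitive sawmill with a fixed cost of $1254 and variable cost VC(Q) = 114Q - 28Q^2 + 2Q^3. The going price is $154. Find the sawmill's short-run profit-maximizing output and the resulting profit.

AVC = 114 - 28Q + 2Q^2 has its minimum $16 at Q = 7; price $154 clears that bar, so the firm operates.
With MC = 114 - 56Q + 6Q^2, P = MC on the upward-sloping part at Q* = 10.
TR = 154·10 = 1540. TC = 1254 + 340 = 1594. Profit = 1540 − 1594 = -$54.
Shutting down would mean losing the fixed cost of $1254, so operating at a loss of $54 is better by $1200.

Profit = -$54 at Q = 10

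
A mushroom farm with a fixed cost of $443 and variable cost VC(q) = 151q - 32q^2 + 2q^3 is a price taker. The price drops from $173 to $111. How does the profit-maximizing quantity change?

AVC = 151 - 32q + 2q^2, minimized at q = 8 where min AVC = $23. MC = 151 - 64q + 6q^2.
With P = $173 above the shutdown price, P = MC gives q = 11.
At P = $111 ≥ min AVC, set P = MC: q = 10. The firm stays open but cuts output.

Output falls from 11 to 10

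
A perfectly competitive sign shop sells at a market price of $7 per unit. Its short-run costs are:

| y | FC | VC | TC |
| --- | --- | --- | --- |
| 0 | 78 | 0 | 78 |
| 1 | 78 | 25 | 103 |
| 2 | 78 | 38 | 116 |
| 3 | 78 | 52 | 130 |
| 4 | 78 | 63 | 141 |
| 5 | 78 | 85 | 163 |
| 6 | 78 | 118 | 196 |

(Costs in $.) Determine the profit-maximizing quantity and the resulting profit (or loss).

Profit at each row (π = 7y − TC): y=0: -78; y=1: -96; y=2: -102; y=3: -109; y=4: -113; y=5: -128; y=6: -154.
Profit is highest at y = 0. Equivalently, the lowest AVC in the table is 63/4 ≈ $15.75 at y = 4, and P = $7 falls below it — price never covers variable cost, so the firm shuts down and loses only its fixed cost.

y = 0 (shut down); profit = -$78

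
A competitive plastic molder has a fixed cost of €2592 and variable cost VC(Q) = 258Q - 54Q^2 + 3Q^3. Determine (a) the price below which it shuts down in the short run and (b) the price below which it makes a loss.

Shutdown price = €15; break-even price = €258

Shutdown price = min AVC. AVC = 258 - 54Q + 3Q^2, with vertex at Q = 9 and minimum €15.
ATC = 2592/Q + 258 - 54Q + 3Q^2. Setting dATC/dQ = −2592/Q^2 − 54 + 6Q = 0 gives Q = 12 (since 6·12^3 − 54·12^2 = 2592).
min ATC = 2592/12 + 258 − 54·12 + 3·12^2 = €258. That is the break-even price.
Between these two prices the firm operates at a loss; above €258 it earns a profit.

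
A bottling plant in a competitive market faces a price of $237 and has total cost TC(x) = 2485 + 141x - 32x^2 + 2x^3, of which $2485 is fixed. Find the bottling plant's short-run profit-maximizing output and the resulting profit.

Profit = -$181 at x = 12

AVC = 141 - 32x + 2x^2 has its minimum $13 at x = 8; price $237 clears that bar, so the firm operates.
MC = 141 - 64x + 6x^2. Setting P = MC and taking the root on the rising branch gives x* = 12.
TR = 237·12 = 2844. TC = 2485 + 540 = 3025. Profit = 2844 − 3025 = -$181.
Shutting down would mean losing the fixed cost of $2485, so operating at a loss of $181 is better by $2304.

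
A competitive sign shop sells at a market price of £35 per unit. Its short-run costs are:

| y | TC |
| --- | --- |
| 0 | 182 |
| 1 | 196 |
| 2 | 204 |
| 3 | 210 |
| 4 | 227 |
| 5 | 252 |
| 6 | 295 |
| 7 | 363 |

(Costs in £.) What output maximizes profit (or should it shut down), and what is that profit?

y = 5; profit = -£77

Profit at each row (π = 35y − TC): y=0: -182; y=1: -161; y=2: -134; y=3: -105; y=4: -87; y=5: -77; y=6: -85; y=7: -118.
Profit is maximized at y = 5. AVC there is 70/5 = £14 ≤ P, so producing beats shutting down (which would give -£182).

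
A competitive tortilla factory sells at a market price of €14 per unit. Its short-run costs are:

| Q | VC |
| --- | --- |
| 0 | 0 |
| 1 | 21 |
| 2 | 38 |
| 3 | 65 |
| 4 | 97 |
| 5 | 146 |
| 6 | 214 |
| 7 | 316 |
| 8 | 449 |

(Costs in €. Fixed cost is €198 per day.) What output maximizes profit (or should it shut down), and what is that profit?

Tabulate TR − TC: Q=0: -198; Q=1: -205; Q=2: -208; Q=3: -221; Q=4: -239; Q=5: -274; Q=6: -328; Q=7: -416; Q=8: -535.
Profit is highest at Q = 0. Equivalently, the lowest AVC in the table is 38/2 ≈ €19 at Q = 2, and P = €14 falls below it — price never covers variable cost, so the firm shuts down and loses only its fixed cost.

Q = 0 (shut down); profit = -€198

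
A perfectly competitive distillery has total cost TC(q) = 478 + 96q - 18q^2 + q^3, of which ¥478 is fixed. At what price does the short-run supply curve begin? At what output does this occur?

The shutdown price is the minimum of AVC. VC = 96q - 18q^2 + q^3, so AVC = 96 - 18q + q^2.
At the minimum of AVC, MC = AVC. MC = 96 - 36q + 3q^2; setting MC = AVC gives 2q^2 - 18q = 0, so q = 9. min AVC = 15.
For P < ¥15 the firm produces nothing.

¥15 per unit, at q = 9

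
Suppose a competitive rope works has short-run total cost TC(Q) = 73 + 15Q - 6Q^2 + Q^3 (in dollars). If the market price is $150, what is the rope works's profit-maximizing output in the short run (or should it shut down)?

Produce at Q = 9

Variable cost is VC = 15Q - 6Q^2 + Q^3, so AVC = VC/Q = 15 - 6Q + Q^2 and MC = dTC/dQ = 15 - 12Q + 3Q^2.
AVC is minimized where dAVC/dQ = -6 + 2Q = 0, at Q = 3; min AVC = 15 - 6·3 + 3^2 = $6.
Since P = $150 ≥ min AVC = $6, price covers variable cost and the firm should produce.
Set P = MC: 150 = 15 - 12Q + 3Q^2 → -135 - 12Q + 3Q^2 = 0. The roots are Q = -5 and Q = 9; the profit-maximizing output is on the rising part of MC, so Q* = 9.
Check: AVC at Q = 9 is $42 ≤ P, so revenue covers variable cost.
Profit = P·Q − TC = 150·9 − 451 = $899.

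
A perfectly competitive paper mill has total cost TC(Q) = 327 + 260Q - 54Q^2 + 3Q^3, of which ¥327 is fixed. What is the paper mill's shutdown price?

The shutdown price is the minimum of AVC. VC = 260Q - 54Q^2 + 3Q^3, so AVC = 260 - 54Q + 3Q^2.
At the minimum of AVC, MC = AVC. MC = 260 - 108Q + 9Q^2; setting MC = AVC gives 6Q^2 - 54Q = 0, so Q = 9. min AVC = 17.
The firm shuts down for any P below ¥17.

¥17 per unit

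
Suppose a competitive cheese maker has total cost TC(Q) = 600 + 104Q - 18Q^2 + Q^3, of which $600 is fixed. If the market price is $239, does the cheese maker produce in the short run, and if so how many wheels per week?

Produce at Q = 15

Variable cost is VC = 104Q - 18Q^2 + Q^3, so AVC = VC/Q = 104 - 18Q + Q^2 and MC = dTC/dQ = 104 - 36Q + 3Q^2.
AVC hits its minimum where MC = AVC, at Q = 9, giving min AVC = 104 - 18·9 + 9^2 = $23.
Since P = $239 ≥ min AVC = $23, price covers variable cost and the firm should produce.
P = MC gives -135 - 36Q + 3Q^2 = 0, with roots -3 and 15. Take the larger (rising MC): Q* = 15.
Check: AVC at Q = 15 is $59 ≤ P, so revenue covers variable cost.
Profit = P·Q − TC = 239·15 − 1485 = $2100.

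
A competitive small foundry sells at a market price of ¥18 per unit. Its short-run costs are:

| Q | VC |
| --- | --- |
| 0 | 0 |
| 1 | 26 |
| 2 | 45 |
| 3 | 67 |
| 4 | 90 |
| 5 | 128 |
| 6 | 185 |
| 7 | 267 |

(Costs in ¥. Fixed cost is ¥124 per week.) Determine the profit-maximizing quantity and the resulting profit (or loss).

Profit at each row (π = 18Q − TC): Q=0: -124; Q=1: -132; Q=2: -133; Q=3: -137; Q=4: -142; Q=5: -162; Q=6: -201; Q=7: -265.
Profit is highest at Q = 0. Equivalently, the lowest AVC in the table is 67/3 ≈ ¥22.33 at Q = 3, and P = ¥18 falls below it — price never covers variable cost, so the firm shuts down and loses only its fixed cost.

Q = 0 (shut down); profit = -¥124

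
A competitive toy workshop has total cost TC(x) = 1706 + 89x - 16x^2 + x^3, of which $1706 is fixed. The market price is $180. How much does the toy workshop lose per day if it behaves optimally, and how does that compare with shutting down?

AVC = 89 - 16x + x^2; min AVC = $25 at x = 8. Since P = $180 ≥ min AVC, the firm produces.
With MC = 89 - 32x + 3x^2, P = MC on the upward-sloping part at x* = 13.
TR = 180·13 = 2340. TC = 1706 + 650 = 2356. Profit = 2340 − 2356 = -$16.
Shutting down would mean losing the fixed cost of $1706, so operating at a loss of $16 is better by $1690.

Profit = -$16 at x = 13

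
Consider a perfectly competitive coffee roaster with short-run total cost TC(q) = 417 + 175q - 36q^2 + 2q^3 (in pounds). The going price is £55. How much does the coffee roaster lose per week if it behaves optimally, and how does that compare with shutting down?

Profit = -£17 at q = 10

AVC = 175 - 36q + 2q^2 has its minimum £13 at q = 9; price £55 clears that bar, so the firm operates.
MC = 175 - 72q + 6q^2. Setting P = MC and taking the root on the rising branch gives q* = 10.
TR = 55·10 = 550. TC = 417 + 150 = 567. Profit = 550 − 567 = -£17.
That loss of £17 beats the £417 the firm would lose by shutting down; producing recovers £400 of fixed cost.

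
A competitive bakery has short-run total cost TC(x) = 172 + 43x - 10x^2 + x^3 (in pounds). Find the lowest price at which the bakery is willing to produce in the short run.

The firm shuts down when price falls below the minimum of average variable cost. AVC = VC/x = 43 - 10x + x^2.
At the minimum of AVC, MC = AVC. MC = 43 - 20x + 3x^2; setting MC = AVC gives 2x^2 - 10x = 0, so x = 5. min AVC = 18.
The firm shuts down for any P below £18.

£18 per unit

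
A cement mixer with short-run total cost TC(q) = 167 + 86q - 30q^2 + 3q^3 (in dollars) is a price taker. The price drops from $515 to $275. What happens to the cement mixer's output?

MC = 86 - 60q + 9q^2; the shutdown threshold is min AVC = $11 (at q = 5).
With P = $515 above the shutdown price, P = MC gives q = 11.
At P = $275 ≥ min AVC, set P = MC: q = 9. The firm stays open but cuts output.

Output falls from 11 to 9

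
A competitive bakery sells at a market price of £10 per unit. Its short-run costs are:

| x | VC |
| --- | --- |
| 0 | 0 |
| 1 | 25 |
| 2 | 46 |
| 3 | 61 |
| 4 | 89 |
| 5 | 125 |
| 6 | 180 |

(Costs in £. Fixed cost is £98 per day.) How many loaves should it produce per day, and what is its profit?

x = 0 (shut down); profit = -£98

Tabulate TR − TC: x=0: -98; x=1: -113; x=2: -124; x=3: -129; x=4: -147; x=5: -173; x=6: -218.
Profit is highest at x = 0. Equivalently, the lowest AVC in the table is 61/3 ≈ £20.33 at x = 3, and P = £10 falls below it — price never covers variable cost, so the firm shuts down and loses only its fixed cost.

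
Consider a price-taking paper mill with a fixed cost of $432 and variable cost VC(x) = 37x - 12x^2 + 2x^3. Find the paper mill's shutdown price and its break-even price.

Shutdown price = $19; break-even price = $109

AVC = 37 - 12x + 2x^2; minimized at x = 3, giving min AVC = $19. That is the shutdown price.
ATC = 432/x + 37 - 12x + 2x^2. Setting dATC/dx = −432/x^2 − 12 + 4x = 0 gives x = 6 (since 4·6^3 − 12·6^2 = 432).
min ATC = 432/6 + 37 − 12·6 + 2·6^2 = $109. That is the break-even price.
Between these two prices the firm operates at a loss; above $109 it earns a profit.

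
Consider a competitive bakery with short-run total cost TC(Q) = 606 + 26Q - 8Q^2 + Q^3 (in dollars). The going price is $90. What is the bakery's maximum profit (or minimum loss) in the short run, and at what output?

AVC = 26 - 8Q + Q^2; min AVC = $10 at Q = 4. Since P = $90 ≥ min AVC, the firm produces.
MC = 26 - 16Q + 3Q^2. Setting P = MC and taking the root on the rising branch gives Q* = 8.
TR = 90·8 = 720. TC = 606 + 208 = 814. Profit = 720 − 814 = -$94.
Shutting down would mean losing the fixed cost of $606, so operating at a loss of $94 is better by $512.

Profit = -$94 at Q = 8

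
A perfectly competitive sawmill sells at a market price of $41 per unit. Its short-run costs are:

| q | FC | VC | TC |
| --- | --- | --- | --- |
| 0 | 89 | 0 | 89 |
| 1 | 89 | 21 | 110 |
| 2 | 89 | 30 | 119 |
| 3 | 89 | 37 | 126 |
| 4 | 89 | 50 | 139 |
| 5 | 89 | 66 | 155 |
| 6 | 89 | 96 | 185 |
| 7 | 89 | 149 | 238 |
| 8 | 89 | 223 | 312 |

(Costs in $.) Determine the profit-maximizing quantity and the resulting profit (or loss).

Tabulate TR − TC: q=0: -89; q=1: -69; q=2: -37; q=3: -3; q=4: 25; q=5: 50; q=6: 61; q=7: 49; q=8: 16.
Profit is maximized at q = 6. AVC there is 96/6 = $16 ≤ P, so producing beats shutting down (which would give -$89).

q = 6; profit = $61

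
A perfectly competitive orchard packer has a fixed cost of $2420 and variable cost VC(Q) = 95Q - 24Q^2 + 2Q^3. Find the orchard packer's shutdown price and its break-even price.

AVC = 95 - 24Q + 2Q^2; minimized at Q = 6, giving min AVC = $23. That is the shutdown price.
ATC = 2420/Q + 95 - 24Q + 2Q^2. Setting dATC/dQ = −2420/Q^2 − 24 + 4Q = 0 gives Q = 11 (since 4·11^3 − 24·11^2 = 2420).
min ATC = 2420/11 + 95 − 24·11 + 2·11^2 = $293. That is the break-even price.
Between these two prices the firm operates at a loss; above $293 it earns a profit.

Shutdown price = $23; break-even price = $293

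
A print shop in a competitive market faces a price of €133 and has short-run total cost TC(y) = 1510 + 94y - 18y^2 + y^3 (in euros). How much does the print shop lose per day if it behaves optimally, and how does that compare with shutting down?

Profit = -€158 at y = 13

AVC = 94 - 18y + y^2 has its minimum €13 at y = 9; price €133 clears that bar, so the firm operates.
With MC = 94 - 36y + 3y^2, P = MC on the upward-sloping part at y* = 13.
TR = 133·13 = 1729. TC = 1510 + 377 = 1887. Profit = 1729 − 1887 = -€158.
By producing, the firm covers all variable cost plus €1352 of fixed cost; shutting down would lose the full €1510.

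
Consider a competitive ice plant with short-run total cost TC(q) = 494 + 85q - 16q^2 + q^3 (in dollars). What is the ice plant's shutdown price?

$21 per unit

The firm shuts down when price falls below the minimum of average variable cost. AVC = VC/q = 85 - 16q + q^2.
At the minimum of AVC, MC = AVC. MC = 85 - 32q + 3q^2; setting MC = AVC gives 2q^2 - 16q = 0, so q = 8. min AVC = 21.
The firm shuts down for any P below $21.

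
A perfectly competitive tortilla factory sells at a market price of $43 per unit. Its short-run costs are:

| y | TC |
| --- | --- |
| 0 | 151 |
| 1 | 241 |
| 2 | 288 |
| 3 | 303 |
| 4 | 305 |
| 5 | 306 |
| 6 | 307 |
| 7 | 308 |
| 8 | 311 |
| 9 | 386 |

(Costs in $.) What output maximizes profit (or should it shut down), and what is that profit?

Compute π = P·y − TC at each output: y=0: -151; y=1: -198; y=2: -202; y=3: -174; y=4: -133; y=5: -91; y=6: -49; y=7: -7; y=8: 33; y=9: 1.
Profit is maximized at y = 8. AVC there is 160/8 = $20 ≤ P, so producing beats shutting down (which would give -$151).

y = 8; profit = $33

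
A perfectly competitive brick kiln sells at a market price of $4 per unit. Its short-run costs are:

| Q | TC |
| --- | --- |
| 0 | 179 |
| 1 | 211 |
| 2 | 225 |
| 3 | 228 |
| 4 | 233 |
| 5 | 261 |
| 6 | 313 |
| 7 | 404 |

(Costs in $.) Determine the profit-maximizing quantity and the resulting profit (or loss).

Q = 0 (shut down); profit = -$179

Compute π = P·Q − TC at each output: Q=0: -179; Q=1: -207; Q=2: -217; Q=3: -216; Q=4: -217; Q=5: -241; Q=6: -289; Q=7: -376.
Profit is highest at Q = 0. Equivalently, the lowest AVC in the table is 54/4 ≈ $13.50 at Q = 4, and P = $4 falls below it — price never covers variable cost, so the firm shuts down and loses only its fixed cost.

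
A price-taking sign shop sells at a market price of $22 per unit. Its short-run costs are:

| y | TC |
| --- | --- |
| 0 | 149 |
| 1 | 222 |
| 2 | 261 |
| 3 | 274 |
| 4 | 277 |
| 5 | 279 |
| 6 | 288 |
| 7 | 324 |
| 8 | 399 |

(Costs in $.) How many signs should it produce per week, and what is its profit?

y = 0 (shut down); profit = -$149

Tabulate TR − TC: y=0: -149; y=1: -200; y=2: -217; y=3: -208; y=4: -189; y=5: -169; y=6: -156; y=7: -170; y=8: -223.
Profit is highest at y = 0. Equivalently, the lowest AVC in the table is 139/6 ≈ $23.17 at y = 6, and P = $22 falls below it — price never covers variable cost, so the firm shuts down and loses only its fixed cost.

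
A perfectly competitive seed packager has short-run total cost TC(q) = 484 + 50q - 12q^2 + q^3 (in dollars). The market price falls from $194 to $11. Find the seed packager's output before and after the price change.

Output falls from 12 to 0 (the firm shuts down)

AVC = 50 - 12q + q^2, minimized at q = 6 where min AVC = $14. MC = 50 - 24q + 3q^2.
With P = $194 above the shutdown price, P = MC gives q = 12.
At P = $11 < min AVC = $14, price no longer covers variable cost at any output, so the firm shuts down: q = 0.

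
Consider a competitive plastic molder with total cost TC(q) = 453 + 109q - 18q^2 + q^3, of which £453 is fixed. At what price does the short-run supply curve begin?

£28 per unit

The shutdown price is the minimum of AVC. VC = 109q - 18q^2 + q^3, so AVC = 109 - 18q + q^2.
dAVC/dq = -18 + 2q = 0 gives q = 9. min AVC = 109 - 18·9 + 9^2 = 28.
The firm shuts down for any P below £28.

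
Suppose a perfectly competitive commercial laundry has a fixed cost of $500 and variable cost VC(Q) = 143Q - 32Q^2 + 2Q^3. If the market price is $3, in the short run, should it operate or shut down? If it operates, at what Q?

Shut down

Strip out fixed cost: VC = 143Q - 32Q^2 + 2Q^3. Then AVC = 143 - 32Q + 2Q^2 and MC = 143 - 64Q + 6Q^2.
The AVC parabola has its vertex at Q = 32/4 = 8, where AVC = 143 - 32·8 + 2·8^2 = $15.
P = $3 lies below min AVC = $15; no output level covers variable cost.
Best response: produce nothing and absorb the $500 fixed cost.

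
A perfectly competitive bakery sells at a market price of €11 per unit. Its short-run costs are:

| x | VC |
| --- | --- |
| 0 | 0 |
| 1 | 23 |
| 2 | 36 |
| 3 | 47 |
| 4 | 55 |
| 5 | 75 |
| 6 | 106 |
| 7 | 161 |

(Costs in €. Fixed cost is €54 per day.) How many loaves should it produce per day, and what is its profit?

x = 0 (shut down); profit = -€54

Tabulate TR − TC: x=0: -54; x=1: -66; x=2: -68; x=3: -68; x=4: -65; x=5: -74; x=6: -94; x=7: -138.
Profit is highest at x = 0. Equivalently, the lowest AVC in the table is 55/4 ≈ €13.75 at x = 4, and P = €11 falls below it — price never covers variable cost, so the firm shuts down and loses only its fixed cost.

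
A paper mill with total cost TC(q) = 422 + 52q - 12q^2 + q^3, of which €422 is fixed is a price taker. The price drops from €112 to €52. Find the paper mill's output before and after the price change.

Output falls from 10 to 8

MC = 52 - 24q + 3q^2; the shutdown threshold is min AVC = €16 (at q = 6).
With P = €112 above the shutdown price, P = MC gives q = 10.
At P = €52 ≥ min AVC, set P = MC: q = 8. The firm stays open but cuts output.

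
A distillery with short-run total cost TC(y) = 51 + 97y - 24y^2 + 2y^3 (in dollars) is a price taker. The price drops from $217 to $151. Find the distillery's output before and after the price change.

MC = 97 - 48y + 6y^2; the shutdown threshold is min AVC = $25 (at y = 6).
At P = $217 ≥ min AVC, set P = MC on the rising branch: y = 10.
At P = $151 ≥ min AVC, set P = MC: y = 9. The firm stays open but cuts output.

Output falls from 10 to 9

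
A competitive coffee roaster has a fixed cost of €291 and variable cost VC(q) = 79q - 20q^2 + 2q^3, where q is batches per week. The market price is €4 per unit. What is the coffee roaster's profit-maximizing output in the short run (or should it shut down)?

From TC, MC = TC'(q) = 79 - 40q + 6q^2 and AVC = VC/q = 79 - 20q + 2q^2.
The AVC parabola has its vertex at q = 20/4 = 5, where AVC = 79 - 20·5 + 2·5^2 = €29.
P = €4 lies below min AVC = €29; no output level covers variable cost.
Best response: produce nothing and absorb the €291 fixed cost.

Shut down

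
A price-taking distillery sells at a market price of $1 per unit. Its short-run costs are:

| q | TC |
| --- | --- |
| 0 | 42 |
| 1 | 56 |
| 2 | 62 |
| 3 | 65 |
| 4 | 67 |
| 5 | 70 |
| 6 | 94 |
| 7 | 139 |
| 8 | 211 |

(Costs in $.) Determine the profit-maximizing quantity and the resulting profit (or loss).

Tabulate TR − TC: q=0: -42; q=1: -55; q=2: -60; q=3: -62; q=4: -63; q=5: -65; q=6: -88; q=7: -132; q=8: -203.
Profit is highest at q = 0. Equivalently, the lowest AVC in the table is 28/5 ≈ $5.60 at q = 5, and P = $1 falls below it — price never covers variable cost, so the firm shuts down and loses only its fixed cost.

q = 0 (shut down); profit = -$42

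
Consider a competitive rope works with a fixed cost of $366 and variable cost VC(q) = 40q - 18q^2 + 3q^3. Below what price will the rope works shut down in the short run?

The firm shuts down when price falls below the minimum of average variable cost. AVC = VC/q = 40 - 18q + 3q^2.
dAVC/dq = -18 + 6q = 0 gives q = 3. min AVC = 40 - 18·3 + 3·3^2 = 13.
The firm shuts down for any P below $13.

$13 per unit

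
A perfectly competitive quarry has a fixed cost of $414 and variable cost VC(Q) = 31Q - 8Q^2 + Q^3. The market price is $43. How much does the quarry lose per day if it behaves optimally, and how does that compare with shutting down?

Profit = -$270 at Q = 6

AVC = 31 - 8Q + Q^2; min AVC = $15 at Q = 4. Since P = $43 ≥ min AVC, the firm produces.
With MC = 31 - 16Q + 3Q^2, P = MC on the upward-sloping part at Q* = 6.
TR = 43·6 = 258. TC = 414 + 114 = 528. Profit = 258 − 528 = -$270.
By producing, the firm covers all variable cost plus $144 of fixed cost; shutting down would lose the full $414.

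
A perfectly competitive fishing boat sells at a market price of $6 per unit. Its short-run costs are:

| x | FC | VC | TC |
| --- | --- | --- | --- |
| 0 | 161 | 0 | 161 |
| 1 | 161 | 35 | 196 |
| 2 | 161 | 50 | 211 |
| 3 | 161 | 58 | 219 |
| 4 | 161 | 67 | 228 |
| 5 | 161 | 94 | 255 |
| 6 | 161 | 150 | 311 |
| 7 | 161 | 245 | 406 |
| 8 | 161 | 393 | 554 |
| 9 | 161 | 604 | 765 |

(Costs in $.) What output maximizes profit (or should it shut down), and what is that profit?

Profit at each row (π = 6x − TC): x=0: -161; x=1: -190; x=2: -199; x=3: -201; x=4: -204; x=5: -225; x=6: -275; x=7: -364; x=8: -506; x=9: -711.
Profit is highest at x = 0. Equivalently, the lowest AVC in the table is 67/4 ≈ $16.75 at x = 4, and P = $6 falls below it — price never covers variable cost, so the firm shuts down and loses only its fixed cost.

x = 0 (shut down); profit = -$161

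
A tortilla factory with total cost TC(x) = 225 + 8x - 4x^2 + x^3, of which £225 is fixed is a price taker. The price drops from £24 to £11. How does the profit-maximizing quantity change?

MC = 8 - 8x + 3x^2; the shutdown threshold is min AVC = £4 (at x = 2).
At P = £24 ≥ min AVC, set P = MC on the rising branch: x = 4.
At P = £11 ≥ min AVC, set P = MC: x = 3. The firm stays open but cuts output.

Output falls from 4 to 3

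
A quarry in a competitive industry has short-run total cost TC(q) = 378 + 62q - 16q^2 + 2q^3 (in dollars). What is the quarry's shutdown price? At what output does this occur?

$30 per unit, at q = 4

The shutdown price is the minimum of AVC. VC = 62q - 16q^2 + 2q^3, so AVC = 62 - 16q + 2q^2.
dAVC/dq = -16 + 4q = 0 gives q = 4. min AVC = 62 - 16·4 + 2·4^2 = 30.
For P < $30 the firm produces nothing.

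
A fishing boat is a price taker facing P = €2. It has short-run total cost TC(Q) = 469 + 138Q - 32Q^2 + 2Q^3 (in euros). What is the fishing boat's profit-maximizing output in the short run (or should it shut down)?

Variable cost is VC = 138Q - 32Q^2 + 2Q^3, so AVC = VC/Q = 138 - 32Q + 2Q^2 and MC = dTC/dQ = 138 - 64Q + 6Q^2.
AVC hits its minimum where MC = AVC, at Q = 8, giving min AVC = 138 - 32·8 + 2·8^2 = €10.
With P < min AVC (€2 < €10), every unit sold adds to the loss.
Best response: produce nothing and absorb the €469 fixed cost.

Shut down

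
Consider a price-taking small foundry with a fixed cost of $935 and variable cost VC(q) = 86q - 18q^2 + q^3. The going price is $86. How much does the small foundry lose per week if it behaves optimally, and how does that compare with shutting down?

AVC = 86 - 18q + q^2 has its minimum $5 at q = 9; price $86 clears that bar, so the firm operates.
With MC = 86 - 36q + 3q^2, P = MC on the upward-sloping part at q* = 12.
TR = 86·12 = 1032. TC = 935 + 168 = 1103. Profit = 1032 − 1103 = -$71.
By producing, the firm covers all variable cost plus $864 of fixed cost; shutting down would lose the full $935.

Profit = -$71 at q = 12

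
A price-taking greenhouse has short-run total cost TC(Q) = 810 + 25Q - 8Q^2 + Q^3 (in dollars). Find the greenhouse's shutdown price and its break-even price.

Shutdown price = $9; break-even price = $124

Shutdown price = min AVC. AVC = 25 - 8Q + Q^2, with vertex at Q = 4 and minimum $9.
ATC = 810/Q + 25 - 8Q + Q^2. Setting dATC/dQ = −810/Q^2 − 8 + 2Q = 0 gives Q = 9 (since 2·9^3 − 8·9^2 = 810).
min ATC = 810/9 + 25 − 8·9 + 9^2 = $124. That is the break-even price.
For $9 ≤ P < $124 the firm produces at a loss; below $9 it shuts down.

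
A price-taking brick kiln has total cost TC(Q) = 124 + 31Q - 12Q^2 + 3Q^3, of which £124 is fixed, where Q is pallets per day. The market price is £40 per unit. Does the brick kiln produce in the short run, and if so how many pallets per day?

Variable cost is VC = 31Q - 12Q^2 + 3Q^3, so AVC = VC/Q = 31 - 12Q + 3Q^2 and MC = dTC/dQ = 31 - 24Q + 9Q^2.
AVC hits its minimum where MC = AVC, at Q = 2, giving min AVC = 31 - 12·2 + 3·2^2 = £19.
Since P = £40 ≥ min AVC = £19, price covers variable cost and the firm should produce.
Set P = MC: 40 = 31 - 24Q + 9Q^2 → -9 - 24Q + 9Q^2 = 0. The roots are Q = -1/3 and Q = 3; the profit-maximizing output is on the rising part of MC, so Q* = 3.
Check: AVC at Q = 3 is £22 ≤ P, so revenue covers variable cost.
Profit = P·Q − TC = 40·3 − 190 = -£70, a loss, but smaller than the £124 fixed cost the firm would lose by shutting down.

Produce at Q = 3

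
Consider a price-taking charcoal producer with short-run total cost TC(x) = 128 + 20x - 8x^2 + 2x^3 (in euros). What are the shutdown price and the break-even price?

AVC = 20 - 8x + 2x^2; minimized at x = 2, giving min AVC = €12. That is the shutdown price.
ATC = 128/x + 20 - 8x + 2x^2. Setting dATC/dx = −128/x^2 − 8 + 4x = 0 gives x = 4 (since 4·4^3 − 8·4^2 = 128).
min ATC = 128/4 + 20 − 8·4 + 2·4^2 = €52. That is the break-even price.
Between these two prices the firm operates at a loss; above €52 it earns a profit.

Shutdown price = €12; break-even price = €52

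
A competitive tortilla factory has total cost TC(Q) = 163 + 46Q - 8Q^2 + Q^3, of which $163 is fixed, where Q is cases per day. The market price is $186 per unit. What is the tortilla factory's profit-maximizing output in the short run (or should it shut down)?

Produce at Q = 10

Variable cost is VC = 46Q - 8Q^2 + Q^3, so AVC = VC/Q = 46 - 8Q + Q^2 and MC = dTC/dQ = 46 - 16Q + 3Q^2.
AVC hits its minimum where MC = AVC, at Q = 4, giving min AVC = 46 - 8·4 + 4^2 = $30.
Since P = $186 ≥ min AVC = $30, price covers variable cost and the firm should produce.
P = MC gives -140 - 16Q + 3Q^2 = 0, with roots -14/3 and 10. Take the larger (rising MC): Q* = 10.
Check: AVC at Q = 10 is $66 ≤ P, so revenue covers variable cost.
Profit = P·Q − TC = 186·10 − 823 = $1037.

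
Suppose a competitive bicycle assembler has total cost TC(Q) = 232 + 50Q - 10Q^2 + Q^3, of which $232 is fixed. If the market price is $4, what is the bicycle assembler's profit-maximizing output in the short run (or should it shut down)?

Strip out fixed cost: VC = 50Q - 10Q^2 + Q^3. Then AVC = 50 - 10Q + Q^2 and MC = 50 - 20Q + 3Q^2.
The AVC parabola has its vertex at Q = 10/2 = 5, where AVC = 50 - 10·5 + 5^2 = $25.
Since P = $4 < min AVC = $25, price fails to cover variable cost at any output.
The firm minimizes its loss by shutting down and losing only its fixed cost of $232.

Shut down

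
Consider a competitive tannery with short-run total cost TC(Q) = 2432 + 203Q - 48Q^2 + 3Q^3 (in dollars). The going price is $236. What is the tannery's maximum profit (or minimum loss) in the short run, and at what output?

Profit = -$254 at Q = 11

AVC = 203 - 48Q + 3Q^2 has its minimum $11 at Q = 8; price $236 clears that bar, so the firm operates.
MC = 203 - 96Q + 9Q^2. Setting P = MC and taking the root on the rising branch gives Q* = 11.
TR = 236·11 = 2596. TC = 2432 + 418 = 2850. Profit = 2596 − 2850 = -$254.
That loss of $254 beats the $2432 the firm would lose by shutting down; producing recovers $2178 of fixed cost.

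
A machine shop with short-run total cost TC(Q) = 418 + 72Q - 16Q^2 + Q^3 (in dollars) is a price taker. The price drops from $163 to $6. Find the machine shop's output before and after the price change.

AVC = 72 - 16Q + Q^2, minimized at Q = 8 where min AVC = $8. MC = 72 - 32Q + 3Q^2.
With P = $163 above the shutdown price, P = MC gives Q = 13.
At P = $6 < min AVC = $8, price no longer covers variable cost at any output, so the firm shuts down: Q = 0.

Output falls from 13 to 0 (the firm shuts down)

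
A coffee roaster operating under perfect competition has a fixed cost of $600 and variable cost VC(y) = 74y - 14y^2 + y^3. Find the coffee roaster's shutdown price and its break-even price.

Shutdown price = $25; break-even price = $94

Shutdown price = min AVC. AVC = 74 - 14y + y^2, with vertex at y = 7 and minimum $25.
ATC = 600/y + 74 - 14y + y^2. Setting dATC/dy = −600/y^2 − 14 + 2y = 0 gives y = 10 (since 2·10^3 − 14·10^2 = 600).
min ATC = 600/10 + 74 − 14·10 + 10^2 = $94. That is the break-even price.
Between these two prices the firm operates at a loss; above $94 it earns a profit.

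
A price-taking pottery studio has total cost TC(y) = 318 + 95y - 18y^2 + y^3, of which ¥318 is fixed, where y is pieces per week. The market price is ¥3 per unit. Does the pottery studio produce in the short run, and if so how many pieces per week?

Strip out fixed cost: VC = 95y - 18y^2 + y^3. Then AVC = 95 - 18y + y^2 and MC = 95 - 36y + 3y^2.
AVC hits its minimum where MC = AVC, at y = 9, giving min AVC = 95 - 18·9 + 9^2 = ¥14.
Since P = ¥3 < min AVC = ¥14, price fails to cover variable cost at any output.
Shutting down limits the loss to fixed cost, ¥318.

Shut down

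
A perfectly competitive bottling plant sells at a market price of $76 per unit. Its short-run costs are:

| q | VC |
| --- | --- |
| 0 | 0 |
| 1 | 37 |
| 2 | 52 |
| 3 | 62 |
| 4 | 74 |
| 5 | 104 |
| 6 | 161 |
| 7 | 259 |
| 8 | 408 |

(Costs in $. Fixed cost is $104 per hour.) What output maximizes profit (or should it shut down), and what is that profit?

Compute π = P·q − TC at each output: q=0: -104; q=1: -65; q=2: -4; q=3: 62; q=4: 126; q=5: 172; q=6: 191; q=7: 169; q=8: 96.
Profit is maximized at q = 6. AVC there is 161/6 = $26.83 ≤ P, so producing beats shutting down (which would give -$104).

q = 6; profit = $191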